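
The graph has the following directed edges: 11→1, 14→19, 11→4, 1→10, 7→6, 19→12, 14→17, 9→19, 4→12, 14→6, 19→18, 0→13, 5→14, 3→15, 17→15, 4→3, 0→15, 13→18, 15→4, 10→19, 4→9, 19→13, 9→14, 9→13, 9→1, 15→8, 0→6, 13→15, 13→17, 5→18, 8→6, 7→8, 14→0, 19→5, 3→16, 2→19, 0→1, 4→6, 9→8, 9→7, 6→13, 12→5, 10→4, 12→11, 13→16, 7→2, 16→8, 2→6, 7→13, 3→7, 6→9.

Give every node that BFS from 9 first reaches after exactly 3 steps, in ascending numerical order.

Level 0: 9
Level 1: 1, 7, 8, 13, 14, 19
Level 2: 0, 2, 5, 6, 10, 12, 15, 16, 17, 18
Level 3: 4, 11
Level 4: 3

4, 11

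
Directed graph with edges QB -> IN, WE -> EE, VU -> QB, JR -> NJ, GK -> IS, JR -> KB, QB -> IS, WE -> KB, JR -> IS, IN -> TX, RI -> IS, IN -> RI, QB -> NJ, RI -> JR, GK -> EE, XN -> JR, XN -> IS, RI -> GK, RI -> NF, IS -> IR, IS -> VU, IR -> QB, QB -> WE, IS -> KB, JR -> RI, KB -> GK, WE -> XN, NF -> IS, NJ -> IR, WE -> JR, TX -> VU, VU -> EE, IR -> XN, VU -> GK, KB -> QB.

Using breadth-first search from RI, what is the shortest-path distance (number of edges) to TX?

5

Level 0: RI
Level 1: GK, IS, JR, NF
Level 2: EE, IR, KB, NJ, VU
Level 3: QB, XN
Level 4: IN, WE
Level 5: TX
TX first appears at level 5.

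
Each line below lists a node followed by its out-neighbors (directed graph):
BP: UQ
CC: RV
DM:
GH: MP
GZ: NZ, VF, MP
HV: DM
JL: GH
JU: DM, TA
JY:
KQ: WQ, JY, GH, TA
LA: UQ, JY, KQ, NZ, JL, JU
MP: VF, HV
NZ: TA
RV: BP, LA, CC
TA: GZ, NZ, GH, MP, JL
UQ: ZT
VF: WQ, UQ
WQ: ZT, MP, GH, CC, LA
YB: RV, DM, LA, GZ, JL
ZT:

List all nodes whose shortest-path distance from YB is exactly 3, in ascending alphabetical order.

HV, TA, WQ, ZT

Level 0: YB
Level 1: DM, GZ, JL, LA, RV
Level 2: BP, CC, GH, JU, JY, KQ, MP, NZ, UQ, VF
Level 3: HV, TA, WQ, ZT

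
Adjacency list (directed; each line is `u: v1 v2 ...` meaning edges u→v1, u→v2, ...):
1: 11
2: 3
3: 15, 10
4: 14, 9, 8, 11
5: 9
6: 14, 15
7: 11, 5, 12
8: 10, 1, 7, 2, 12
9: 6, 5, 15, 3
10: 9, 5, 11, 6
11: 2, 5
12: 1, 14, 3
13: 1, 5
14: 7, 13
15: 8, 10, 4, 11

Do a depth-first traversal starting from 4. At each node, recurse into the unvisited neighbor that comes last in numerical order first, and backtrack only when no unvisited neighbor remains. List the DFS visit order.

4 -> 14 -> 13 -> 5 -> 9 -> 15 -> 11 -> 2 -> 3 -> 10 -> 6 -> 8 -> 12 -> 1 -> 7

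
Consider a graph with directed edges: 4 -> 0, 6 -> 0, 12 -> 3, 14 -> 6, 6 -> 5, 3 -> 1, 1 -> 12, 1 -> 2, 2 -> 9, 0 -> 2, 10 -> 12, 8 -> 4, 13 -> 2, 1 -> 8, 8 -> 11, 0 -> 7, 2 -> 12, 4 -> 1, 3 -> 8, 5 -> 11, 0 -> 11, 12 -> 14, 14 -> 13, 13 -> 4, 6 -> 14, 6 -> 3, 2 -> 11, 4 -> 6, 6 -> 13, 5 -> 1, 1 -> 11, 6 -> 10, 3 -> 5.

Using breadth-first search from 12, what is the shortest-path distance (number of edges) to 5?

2

Level 0: 12
Level 1: 3, 14
Level 2: 1, 5, 6, 8, 13
Level 3: 0, 2, 4, 10, 11
Level 4: 7, 9
5 first appears at level 2.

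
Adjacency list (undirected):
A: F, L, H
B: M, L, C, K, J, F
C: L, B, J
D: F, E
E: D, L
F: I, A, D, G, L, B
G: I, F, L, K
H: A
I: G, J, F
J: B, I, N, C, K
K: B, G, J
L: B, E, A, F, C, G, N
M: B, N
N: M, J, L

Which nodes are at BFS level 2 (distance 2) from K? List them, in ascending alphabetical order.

C, F, I, L, M, N

Level 0: K
Level 1: B, G, J
Level 2: C, F, I, L, M, N
Level 3: A, D, E
Level 4: H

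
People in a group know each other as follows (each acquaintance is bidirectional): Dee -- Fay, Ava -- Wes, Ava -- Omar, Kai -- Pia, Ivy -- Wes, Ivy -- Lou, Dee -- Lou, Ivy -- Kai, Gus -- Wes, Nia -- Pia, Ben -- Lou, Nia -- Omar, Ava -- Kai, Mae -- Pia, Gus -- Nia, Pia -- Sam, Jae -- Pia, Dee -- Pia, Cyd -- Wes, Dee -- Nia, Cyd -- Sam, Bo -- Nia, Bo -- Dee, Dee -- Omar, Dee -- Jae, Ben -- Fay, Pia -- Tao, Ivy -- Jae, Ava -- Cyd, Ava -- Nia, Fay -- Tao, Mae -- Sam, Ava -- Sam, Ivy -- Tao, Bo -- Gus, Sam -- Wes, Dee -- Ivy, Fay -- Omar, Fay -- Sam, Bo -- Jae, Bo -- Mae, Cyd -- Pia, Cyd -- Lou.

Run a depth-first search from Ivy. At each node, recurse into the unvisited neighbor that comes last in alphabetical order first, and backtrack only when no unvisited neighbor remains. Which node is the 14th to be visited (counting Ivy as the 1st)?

Lou

Visit Ivy
Ivy → Wes
Wes → Sam
Sam → Pia
Pia → Tao
Tao → Fay
Fay → Omar
Omar → Nia
Nia → Gus
Gus → Bo
Bo → Mae
Bo → Jae
Jae → Dee
Dee → Lou
Lou → Cyd
Cyd → Ava
Ava → Kai
Lou → Ben

Visit order: Ivy, Wes, Sam, Pia, Tao, Fay, Omar, Nia, Gus, Bo, Mae, Jae, Dee, Lou, Cyd, Ava, Kai, Ben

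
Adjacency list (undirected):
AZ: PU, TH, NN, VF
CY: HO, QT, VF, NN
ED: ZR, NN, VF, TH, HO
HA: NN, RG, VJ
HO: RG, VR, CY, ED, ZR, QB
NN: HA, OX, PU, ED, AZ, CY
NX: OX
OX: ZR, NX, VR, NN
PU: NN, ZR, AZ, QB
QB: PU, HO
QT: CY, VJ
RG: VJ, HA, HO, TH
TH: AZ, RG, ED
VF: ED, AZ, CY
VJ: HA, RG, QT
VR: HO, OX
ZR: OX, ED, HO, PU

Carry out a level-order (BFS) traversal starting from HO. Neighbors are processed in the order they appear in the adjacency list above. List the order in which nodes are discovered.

Visit HO; enqueue RG, VR, CY, ED, ZR, QB → queue [RG, VR, CY, ED, ZR, QB]
Visit RG; enqueue VJ, HA, TH → queue [VR, CY, ED, ZR, QB, VJ, HA, TH]
Visit VR; enqueue OX → queue [CY, ED, ZR, QB, VJ, HA, TH, OX]
Visit CY; enqueue QT, VF, NN → queue [ED, ZR, QB, VJ, HA, TH, OX, QT, VF, NN]
Visit ED → queue [ZR, QB, VJ, HA, TH, OX, QT, VF, NN]
Visit ZR; enqueue PU → queue [QB, VJ, HA, TH, OX, QT, VF, NN, PU]
Visit QB → queue [VJ, HA, TH, OX, QT, VF, NN, PU]
Visit VJ → queue [HA, TH, OX, QT, VF, NN, PU]
Visit HA → queue [TH, OX, QT, VF, NN, PU]
Visit TH; enqueue AZ → queue [OX, QT, VF, NN, PU, AZ]
Visit OX; enqueue NX → queue [QT, VF, NN, PU, AZ, NX]
Visit QT → queue [VF, NN, PU, AZ, NX]
Visit VF → queue [NN, PU, AZ, NX]
Visit NN → queue [PU, AZ, NX]
Visit PU → queue [AZ, NX]
Visit AZ → queue [NX]
Visit NX → queue []

HO, RG, VR, CY, ED, ZR, QB, VJ, HA, TH, OX, QT, VF, NN, PU, AZ, NX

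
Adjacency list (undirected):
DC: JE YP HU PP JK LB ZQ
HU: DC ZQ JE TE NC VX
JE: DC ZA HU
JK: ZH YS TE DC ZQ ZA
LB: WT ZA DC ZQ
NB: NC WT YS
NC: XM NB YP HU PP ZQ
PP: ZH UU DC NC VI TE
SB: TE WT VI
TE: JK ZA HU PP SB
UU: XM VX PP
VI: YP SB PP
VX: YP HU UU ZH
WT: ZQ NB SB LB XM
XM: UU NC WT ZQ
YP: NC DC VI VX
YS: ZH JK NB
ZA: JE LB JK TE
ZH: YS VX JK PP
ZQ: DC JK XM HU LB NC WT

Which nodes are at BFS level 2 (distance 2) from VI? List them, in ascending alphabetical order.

Level 0: VI
Level 1: PP, SB, YP
Level 2: DC, NC, TE, UU, VX, WT, ZH
Level 3: HU, JE, JK, LB, NB, XM, YS, ZA, ZQ

DC, NC, TE, UU, VX, WT, ZH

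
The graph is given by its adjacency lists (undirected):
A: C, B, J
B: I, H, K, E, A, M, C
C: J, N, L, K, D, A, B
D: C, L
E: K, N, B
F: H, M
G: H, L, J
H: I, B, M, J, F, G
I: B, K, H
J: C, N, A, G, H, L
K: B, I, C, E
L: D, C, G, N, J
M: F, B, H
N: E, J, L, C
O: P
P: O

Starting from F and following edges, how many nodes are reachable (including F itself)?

14

BFS from F visits: F, H, M, I, B, J, G, K, E, A, C, N, L, D
Reachable nodes: 14 of 16 total.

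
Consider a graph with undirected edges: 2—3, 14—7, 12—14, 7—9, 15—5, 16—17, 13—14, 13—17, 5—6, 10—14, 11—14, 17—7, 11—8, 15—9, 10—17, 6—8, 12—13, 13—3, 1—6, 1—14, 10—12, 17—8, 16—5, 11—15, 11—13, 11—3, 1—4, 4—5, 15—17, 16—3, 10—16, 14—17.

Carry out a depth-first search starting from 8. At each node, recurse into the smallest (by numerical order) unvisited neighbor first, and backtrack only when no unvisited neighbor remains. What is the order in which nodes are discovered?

Visit 8
8 → 6
6 → 1
1 → 4
4 → 5
5 → 15
15 → 9
9 → 7
7 → 14
14 → 10
10 → 12
12 → 13
13 → 3
3 → 2
3 → 11
3 → 16
16 → 17

8 6 1 4 5 15 9 7 14 10 12 13 3 2 11 16 17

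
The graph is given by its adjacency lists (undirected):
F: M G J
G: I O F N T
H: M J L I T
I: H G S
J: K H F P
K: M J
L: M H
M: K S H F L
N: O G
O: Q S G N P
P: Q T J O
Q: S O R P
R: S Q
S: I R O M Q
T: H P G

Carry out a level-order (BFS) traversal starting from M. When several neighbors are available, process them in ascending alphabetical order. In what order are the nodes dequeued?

M, F, H, K, L, S, G, J, I, T, O, Q, R, N, P

Visit M; enqueue F, H, K, L, S → queue [F, H, K, L, S]
Visit F; enqueue G, J → queue [H, K, L, S, G, J]
Visit H; enqueue I, T → queue [K, L, S, G, J, I, T]
Visit K → queue [L, S, G, J, I, T]
Visit L → queue [S, G, J, I, T]
Visit S; enqueue O, Q, R → queue [G, J, I, T, O, Q, R]
Visit G; enqueue N → queue [J, I, T, O, Q, R, N]
Visit J; enqueue P → queue [I, T, O, Q, R, N, P]
Visit I → queue [T, O, Q, R, N, P]
Visit T → queue [O, Q, R, N, P]
Visit O → queue [Q, R, N, P]
Visit Q → queue [R, N, P]
Visit R → queue [N, P]
Visit N → queue [P]
Visit P → queue []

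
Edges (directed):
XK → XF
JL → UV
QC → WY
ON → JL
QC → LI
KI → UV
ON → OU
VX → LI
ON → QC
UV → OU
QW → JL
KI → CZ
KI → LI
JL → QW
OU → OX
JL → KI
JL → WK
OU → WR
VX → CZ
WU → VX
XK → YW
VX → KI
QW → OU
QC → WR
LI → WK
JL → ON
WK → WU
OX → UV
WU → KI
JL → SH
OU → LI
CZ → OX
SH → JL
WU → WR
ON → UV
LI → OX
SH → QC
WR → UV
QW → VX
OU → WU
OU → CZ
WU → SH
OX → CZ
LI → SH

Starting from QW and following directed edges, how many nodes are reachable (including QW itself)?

BFS from QW visits: QW, VX, OU, JL, LI, KI, CZ, WU, WR, OX, WK, UV, SH, ON, QC, WY
Reachable nodes: 16 of 19 total.

16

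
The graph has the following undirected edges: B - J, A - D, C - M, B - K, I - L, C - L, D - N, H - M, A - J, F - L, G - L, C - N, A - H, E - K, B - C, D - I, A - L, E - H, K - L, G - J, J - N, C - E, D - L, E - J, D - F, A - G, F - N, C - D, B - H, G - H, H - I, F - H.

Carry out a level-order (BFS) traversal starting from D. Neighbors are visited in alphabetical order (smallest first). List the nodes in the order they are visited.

D, A, C, F, I, L, N, G, H, J, B, E, M, K

Visit D; enqueue A, C, F, I, L, N → queue [A, C, F, I, L, N]
Visit A; enqueue G, H, J → queue [C, F, I, L, N, G, H, J]
Visit C; enqueue B, E, M → queue [F, I, L, N, G, H, J, B, E, M]
Visit F → queue [I, L, N, G, H, J, B, E, M]
Visit I → queue [L, N, G, H, J, B, E, M]
Visit L; enqueue K → queue [N, G, H, J, B, E, M, K]
Visit N → queue [G, H, J, B, E, M, K]
Visit G → queue [H, J, B, E, M, K]
Visit H → queue [J, B, E, M, K]
Visit J → queue [B, E, M, K]
Visit B → queue [E, M, K]
Visit E → queue [M, K]
Visit M → queue [K]
Visit K → queue []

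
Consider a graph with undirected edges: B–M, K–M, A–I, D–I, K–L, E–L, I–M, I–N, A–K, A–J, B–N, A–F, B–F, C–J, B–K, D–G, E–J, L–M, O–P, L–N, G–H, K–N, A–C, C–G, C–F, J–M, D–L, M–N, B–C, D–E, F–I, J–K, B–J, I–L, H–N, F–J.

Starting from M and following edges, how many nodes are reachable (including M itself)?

14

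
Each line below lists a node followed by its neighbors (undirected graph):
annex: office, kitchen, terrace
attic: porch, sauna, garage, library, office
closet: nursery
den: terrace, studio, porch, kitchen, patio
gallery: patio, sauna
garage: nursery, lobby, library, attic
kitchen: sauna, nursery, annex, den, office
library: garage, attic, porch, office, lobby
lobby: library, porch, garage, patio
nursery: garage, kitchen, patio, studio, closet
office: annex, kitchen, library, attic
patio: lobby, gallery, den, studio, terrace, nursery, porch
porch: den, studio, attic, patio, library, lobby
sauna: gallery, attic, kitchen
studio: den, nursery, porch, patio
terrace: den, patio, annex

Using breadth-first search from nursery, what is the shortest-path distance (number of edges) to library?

2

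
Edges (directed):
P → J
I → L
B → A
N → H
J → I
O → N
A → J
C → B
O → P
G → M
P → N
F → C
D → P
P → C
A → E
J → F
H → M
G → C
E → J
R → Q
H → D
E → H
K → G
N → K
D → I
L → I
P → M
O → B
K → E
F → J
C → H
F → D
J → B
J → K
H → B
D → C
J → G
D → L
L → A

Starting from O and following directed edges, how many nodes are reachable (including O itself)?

16

BFS from O visits: O, B, N, P, A, H, K, C, J, M, E, D, G, F, I, L
Reachable nodes: 16 of 18 total.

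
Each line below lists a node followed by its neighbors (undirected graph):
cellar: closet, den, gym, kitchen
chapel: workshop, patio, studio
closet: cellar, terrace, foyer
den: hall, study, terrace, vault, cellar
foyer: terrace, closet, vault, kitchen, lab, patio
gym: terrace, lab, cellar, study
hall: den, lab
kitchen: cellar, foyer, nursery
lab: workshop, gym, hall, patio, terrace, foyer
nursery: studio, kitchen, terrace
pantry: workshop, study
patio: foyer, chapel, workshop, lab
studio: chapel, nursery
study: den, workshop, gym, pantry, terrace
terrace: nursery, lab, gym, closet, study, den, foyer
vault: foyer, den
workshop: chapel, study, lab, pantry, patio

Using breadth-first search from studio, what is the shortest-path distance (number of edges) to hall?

Level 0: studio
Level 1: chapel, nursery
Level 2: kitchen, patio, terrace, workshop
Level 3: cellar, closet, den, foyer, gym, lab, pantry, study
Level 4: hall, vault
hall first appears at level 4.

4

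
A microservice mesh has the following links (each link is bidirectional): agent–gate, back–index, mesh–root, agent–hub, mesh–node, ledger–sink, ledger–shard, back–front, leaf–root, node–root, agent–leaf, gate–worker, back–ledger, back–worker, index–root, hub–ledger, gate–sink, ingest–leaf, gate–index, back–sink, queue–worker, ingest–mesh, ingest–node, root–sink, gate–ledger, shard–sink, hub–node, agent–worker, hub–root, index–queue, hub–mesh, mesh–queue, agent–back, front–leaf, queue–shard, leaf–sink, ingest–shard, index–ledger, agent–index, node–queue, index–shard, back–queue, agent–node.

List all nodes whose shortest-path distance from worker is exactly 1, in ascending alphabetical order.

Level 0: worker
Level 1: agent, back, gate, queue
Level 2: front, hub, index, leaf, ledger, mesh, node, shard, sink
Level 3: ingest, root

agent, back, gate, queue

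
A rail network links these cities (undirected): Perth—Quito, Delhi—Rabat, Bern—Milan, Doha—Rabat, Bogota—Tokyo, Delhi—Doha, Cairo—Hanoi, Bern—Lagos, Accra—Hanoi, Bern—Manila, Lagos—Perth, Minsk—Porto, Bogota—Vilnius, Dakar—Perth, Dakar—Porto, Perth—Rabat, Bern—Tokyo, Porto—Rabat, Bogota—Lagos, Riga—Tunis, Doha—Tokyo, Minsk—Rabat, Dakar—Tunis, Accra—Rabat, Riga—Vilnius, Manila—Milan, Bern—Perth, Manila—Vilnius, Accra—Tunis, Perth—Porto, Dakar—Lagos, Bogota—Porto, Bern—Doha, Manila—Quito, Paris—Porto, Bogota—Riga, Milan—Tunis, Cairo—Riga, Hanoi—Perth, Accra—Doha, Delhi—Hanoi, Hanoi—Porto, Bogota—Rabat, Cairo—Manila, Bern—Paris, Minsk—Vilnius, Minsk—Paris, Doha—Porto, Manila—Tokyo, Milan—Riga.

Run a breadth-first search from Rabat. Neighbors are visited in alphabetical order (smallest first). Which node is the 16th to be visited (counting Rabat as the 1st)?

Paris

Visit Rabat; enqueue Accra, Bogota, Delhi, Doha, Minsk, Perth, Porto → queue [Accra, Bogota, Delhi, Doha, Minsk, Perth, Porto]
Visit Accra; enqueue Hanoi, Tunis → queue [Bogota, Delhi, Doha, Minsk, Perth, Porto, Hanoi, Tunis]
Visit Bogota; enqueue Lagos, Riga, Tokyo, Vilnius → queue [Delhi, Doha, Minsk, Perth, Porto, Hanoi, Tunis, Lagos, Riga, Tokyo, Vilnius]
Visit Delhi → queue [Doha, Minsk, Perth, Porto, Hanoi, Tunis, Lagos, Riga, Tokyo, Vilnius]
Visit Doha; enqueue Bern → queue [Minsk, Perth, Porto, Hanoi, Tunis, Lagos, Riga, Tokyo, Vilnius, Bern]
Visit Minsk; enqueue Paris → queue [Perth, Porto, Hanoi, Tunis, Lagos, Riga, Tokyo, Vilnius, Bern, Paris]
Visit Perth; enqueue Dakar, Quito → queue [Porto, Hanoi, Tunis, Lagos, Riga, Tokyo, Vilnius, Bern, Paris, Dakar, Quito]
Visit Porto → queue [Hanoi, Tunis, Lagos, Riga, Tokyo, Vilnius, Bern, Paris, Dakar, Quito]
Visit Hanoi; enqueue Cairo → queue [Tunis, Lagos, Riga, Tokyo, Vilnius, Bern, Paris, Dakar, Quito, Cairo]
Visit Tunis; enqueue Milan → queue [Lagos, Riga, Tokyo, Vilnius, Bern, Paris, Dakar, Quito, Cairo, Milan]
Visit Lagos → queue [Riga, Tokyo, Vilnius, Bern, Paris, Dakar, Quito, Cairo, Milan]
Visit Riga → queue [Tokyo, Vilnius, Bern, Paris, Dakar, Quito, Cairo, Milan]
Visit Tokyo; enqueue Manila → queue [Vilnius, Bern, Paris, Dakar, Quito, Cairo, Milan, Manila]
Visit Vilnius → queue [Bern, Paris, Dakar, Quito, Cairo, Milan, Manila]
Visit Bern → queue [Paris, Dakar, Quito, Cairo, Milan, Manila]
Visit Paris → queue [Dakar, Quito, Cairo, Milan, Manila]
Visit Dakar → queue [Quito, Cairo, Milan, Manila]
Visit Quito → queue [Cairo, Milan, Manila]
Visit Cairo → queue [Milan, Manila]
Visit Milan → queue [Manila]
Visit Manila → queue []

Visit order: Rabat, Accra, Bogota, Delhi, Doha, Minsk, Perth, Porto, Hanoi, Tunis, Lagos, Riga, Tokyo, Vilnius, Bern, Paris, Dakar, Quito, Cairo, Milan, Manila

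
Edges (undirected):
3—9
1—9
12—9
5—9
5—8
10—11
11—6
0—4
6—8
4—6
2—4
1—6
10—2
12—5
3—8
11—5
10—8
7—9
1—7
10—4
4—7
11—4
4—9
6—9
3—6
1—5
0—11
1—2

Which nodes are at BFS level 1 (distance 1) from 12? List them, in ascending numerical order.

5, 9

Level 0: 12
Level 1: 5, 9
Level 2: 1, 3, 4, 6, 7, 8, 11
Level 3: 0, 2, 10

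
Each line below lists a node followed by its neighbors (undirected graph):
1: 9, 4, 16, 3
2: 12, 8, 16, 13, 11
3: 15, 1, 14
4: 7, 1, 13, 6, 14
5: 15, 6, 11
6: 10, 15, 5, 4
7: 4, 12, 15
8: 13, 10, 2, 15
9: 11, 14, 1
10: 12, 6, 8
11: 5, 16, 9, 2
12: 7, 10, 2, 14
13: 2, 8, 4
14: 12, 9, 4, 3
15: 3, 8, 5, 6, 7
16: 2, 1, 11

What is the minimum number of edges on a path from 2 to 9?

2

Level 0: 2
Level 1: 8, 11, 12, 13, 16
Level 2: 1, 4, 5, 7, 9, 10, 14, 15
Level 3: 3, 6
9 first appears at level 2.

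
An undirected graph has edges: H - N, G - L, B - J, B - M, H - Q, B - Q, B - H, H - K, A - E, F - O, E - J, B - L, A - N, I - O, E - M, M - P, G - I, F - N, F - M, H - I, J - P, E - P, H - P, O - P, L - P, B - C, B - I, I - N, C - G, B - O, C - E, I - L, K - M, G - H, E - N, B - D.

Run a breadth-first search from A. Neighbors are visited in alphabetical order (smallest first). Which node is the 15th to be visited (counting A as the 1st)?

Visit A; enqueue E, N → queue [E, N]
Visit E; enqueue C, J, M, P → queue [N, C, J, M, P]
Visit N; enqueue F, H, I → queue [C, J, M, P, F, H, I]
Visit C; enqueue B, G → queue [J, M, P, F, H, I, B, G]
Visit J → queue [M, P, F, H, I, B, G]
Visit M; enqueue K → queue [P, F, H, I, B, G, K]
Visit P; enqueue L, O → queue [F, H, I, B, G, K, L, O]
Visit F → queue [H, I, B, G, K, L, O]
Visit H; enqueue Q → queue [I, B, G, K, L, O, Q]
Visit I → queue [B, G, K, L, O, Q]
Visit B; enqueue D → queue [G, K, L, O, Q, D]
Visit G → queue [K, L, O, Q, D]
Visit K → queue [L, O, Q, D]
Visit L → queue [O, Q, D]
Visit O → queue [Q, D]
Visit Q → queue [D]
Visit D → queue []

Visit order: A, E, N, C, J, M, P, F, H, I, B, G, K, L, O, Q, D

O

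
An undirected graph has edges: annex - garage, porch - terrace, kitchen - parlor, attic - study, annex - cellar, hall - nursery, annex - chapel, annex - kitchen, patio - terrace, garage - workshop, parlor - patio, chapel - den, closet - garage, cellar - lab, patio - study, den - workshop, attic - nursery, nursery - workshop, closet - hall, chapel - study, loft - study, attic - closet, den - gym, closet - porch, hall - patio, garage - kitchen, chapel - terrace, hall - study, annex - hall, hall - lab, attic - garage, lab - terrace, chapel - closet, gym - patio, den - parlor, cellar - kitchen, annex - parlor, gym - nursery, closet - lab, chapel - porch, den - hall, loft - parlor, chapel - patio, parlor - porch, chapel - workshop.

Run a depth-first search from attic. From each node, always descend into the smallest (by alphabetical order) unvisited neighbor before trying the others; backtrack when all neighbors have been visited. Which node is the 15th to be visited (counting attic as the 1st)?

patio

Visit attic
attic → closet
closet → chapel
chapel → annex
annex → cellar
cellar → kitchen
kitchen → garage
garage → workshop
workshop → den
den → gym
gym → nursery
nursery → hall
hall → lab
lab → terrace
terrace → patio
patio → parlor
parlor → loft
loft → study
parlor → porch

Visit order: attic, closet, chapel, annex, cellar, kitchen, garage, workshop, den, gym, nursery, hall, lab, terrace, patio, parlor, loft, study, porch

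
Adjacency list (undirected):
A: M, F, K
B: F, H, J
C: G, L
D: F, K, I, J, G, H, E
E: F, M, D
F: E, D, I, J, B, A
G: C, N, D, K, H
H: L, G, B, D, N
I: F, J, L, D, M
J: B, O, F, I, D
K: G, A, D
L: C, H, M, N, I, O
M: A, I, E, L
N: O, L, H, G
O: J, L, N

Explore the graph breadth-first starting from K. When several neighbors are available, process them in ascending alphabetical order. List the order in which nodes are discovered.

K → A → D → G → F → M → E → H → I → J → C → N → B → L → O

Visit K; enqueue A, D, G → queue [A, D, G]
Visit A; enqueue F, M → queue [D, G, F, M]
Visit D; enqueue E, H, I, J → queue [G, F, M, E, H, I, J]
Visit G; enqueue C, N → queue [F, M, E, H, I, J, C, N]
Visit F; enqueue B → queue [M, E, H, I, J, C, N, B]
Visit M; enqueue L → queue [E, H, I, J, C, N, B, L]
Visit E → queue [H, I, J, C, N, B, L]
Visit H → queue [I, J, C, N, B, L]
Visit I → queue [J, C, N, B, L]
Visit J; enqueue O → queue [C, N, B, L, O]
Visit C → queue [N, B, L, O]
Visit N → queue [B, L, O]
Visit B → queue [L, O]
Visit L → queue [O]
Visit O → queue []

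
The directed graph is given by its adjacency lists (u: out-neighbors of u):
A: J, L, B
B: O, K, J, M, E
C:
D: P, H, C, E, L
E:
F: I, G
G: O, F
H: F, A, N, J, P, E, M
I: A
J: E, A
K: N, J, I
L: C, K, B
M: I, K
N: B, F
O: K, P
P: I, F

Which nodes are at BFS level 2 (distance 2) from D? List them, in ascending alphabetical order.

A, B, F, I, J, K, M, N

Level 0: D
Level 1: C, E, H, L, P
Level 2: A, B, F, I, J, K, M, N
Level 3: G, O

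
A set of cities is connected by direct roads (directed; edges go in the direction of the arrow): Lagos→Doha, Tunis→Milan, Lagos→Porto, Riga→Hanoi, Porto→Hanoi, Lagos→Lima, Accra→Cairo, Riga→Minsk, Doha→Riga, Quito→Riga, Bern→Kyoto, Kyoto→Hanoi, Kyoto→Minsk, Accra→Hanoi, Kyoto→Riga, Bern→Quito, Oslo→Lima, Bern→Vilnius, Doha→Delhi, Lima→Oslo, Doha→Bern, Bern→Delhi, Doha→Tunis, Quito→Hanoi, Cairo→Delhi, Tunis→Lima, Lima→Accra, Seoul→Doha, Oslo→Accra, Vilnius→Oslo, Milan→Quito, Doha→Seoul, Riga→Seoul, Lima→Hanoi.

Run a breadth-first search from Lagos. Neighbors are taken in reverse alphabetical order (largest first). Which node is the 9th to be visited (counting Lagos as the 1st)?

Visit Lagos; enqueue Porto, Lima, Doha → queue [Porto, Lima, Doha]
Visit Porto; enqueue Hanoi → queue [Lima, Doha, Hanoi]
Visit Lima; enqueue Oslo, Accra → queue [Doha, Hanoi, Oslo, Accra]
Visit Doha; enqueue Tunis, Seoul, Riga, Delhi, Bern → queue [Hanoi, Oslo, Accra, Tunis, Seoul, Riga, Delhi, Bern]
Visit Hanoi → queue [Oslo, Accra, Tunis, Seoul, Riga, Delhi, Bern]
Visit Oslo → queue [Accra, Tunis, Seoul, Riga, Delhi, Bern]
Visit Accra; enqueue Cairo → queue [Tunis, Seoul, Riga, Delhi, Bern, Cairo]
Visit Tunis; enqueue Milan → queue [Seoul, Riga, Delhi, Bern, Cairo, Milan]
Visit Seoul → queue [Riga, Delhi, Bern, Cairo, Milan]
Visit Riga; enqueue Minsk → queue [Delhi, Bern, Cairo, Milan, Minsk]
Visit Delhi → queue [Bern, Cairo, Milan, Minsk]
Visit Bern; enqueue Vilnius, Quito, Kyoto → queue [Cairo, Milan, Minsk, Vilnius, Quito, Kyoto]
Visit Cairo → queue [Milan, Minsk, Vilnius, Quito, Kyoto]
Visit Milan → queue [Minsk, Vilnius, Quito, Kyoto]
Visit Minsk → queue [Vilnius, Quito, Kyoto]
Visit Vilnius → queue [Quito, Kyoto]
Visit Quito → queue [Kyoto]
Visit Kyoto → queue []

Visit order: Lagos, Porto, Lima, Doha, Hanoi, Oslo, Accra, Tunis, Seoul, Riga, Delhi, Bern, Cairo, Milan, Minsk, Vilnius, Quito, Kyoto

Seoul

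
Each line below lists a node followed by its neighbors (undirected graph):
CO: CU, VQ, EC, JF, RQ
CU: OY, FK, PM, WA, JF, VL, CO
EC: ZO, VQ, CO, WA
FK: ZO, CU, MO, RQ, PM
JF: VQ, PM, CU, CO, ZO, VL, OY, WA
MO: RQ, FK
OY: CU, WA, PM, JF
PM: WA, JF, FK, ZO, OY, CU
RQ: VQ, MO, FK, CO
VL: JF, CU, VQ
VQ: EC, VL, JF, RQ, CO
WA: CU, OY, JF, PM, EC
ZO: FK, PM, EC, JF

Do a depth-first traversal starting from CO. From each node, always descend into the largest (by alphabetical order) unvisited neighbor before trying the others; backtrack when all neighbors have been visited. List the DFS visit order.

CO, VQ, VL, JF, ZO, PM, WA, OY, CU, FK, RQ, MO, EC

Visit CO
CO → VQ
VQ → VL
VL → JF
JF → ZO
ZO → PM
PM → WA
WA → OY
OY → CU
CU → FK
FK → RQ
RQ → MO
WA → EC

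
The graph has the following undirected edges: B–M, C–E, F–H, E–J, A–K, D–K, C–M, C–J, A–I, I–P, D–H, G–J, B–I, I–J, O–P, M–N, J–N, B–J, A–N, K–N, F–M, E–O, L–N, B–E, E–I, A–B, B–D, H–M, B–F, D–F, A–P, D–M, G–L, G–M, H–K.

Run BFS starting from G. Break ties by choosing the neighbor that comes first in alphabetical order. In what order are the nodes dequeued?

Visit G; enqueue J, L, M → queue [J, L, M]
Visit J; enqueue B, C, E, I, N → queue [L, M, B, C, E, I, N]
Visit L → queue [M, B, C, E, I, N]
Visit M; enqueue D, F, H → queue [B, C, E, I, N, D, F, H]
Visit B; enqueue A → queue [C, E, I, N, D, F, H, A]
Visit C → queue [E, I, N, D, F, H, A]
Visit E; enqueue O → queue [I, N, D, F, H, A, O]
Visit I; enqueue P → queue [N, D, F, H, A, O, P]
Visit N; enqueue K → queue [D, F, H, A, O, P, K]
Visit D → queue [F, H, A, O, P, K]
Visit F → queue [H, A, O, P, K]
Visit H → queue [A, O, P, K]
Visit A → queue [O, P, K]
Visit O → queue [P, K]
Visit P → queue [K]
Visit K → queue []

G, J, L, M, B, C, E, I, N, D, F, H, A, O, P, K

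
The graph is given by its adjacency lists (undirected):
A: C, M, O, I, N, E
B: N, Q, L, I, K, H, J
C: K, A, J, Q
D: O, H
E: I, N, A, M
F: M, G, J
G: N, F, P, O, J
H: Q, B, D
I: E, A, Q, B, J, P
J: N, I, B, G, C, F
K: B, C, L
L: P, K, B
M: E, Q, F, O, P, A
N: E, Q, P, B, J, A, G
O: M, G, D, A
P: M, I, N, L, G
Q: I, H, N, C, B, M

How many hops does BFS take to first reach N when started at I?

2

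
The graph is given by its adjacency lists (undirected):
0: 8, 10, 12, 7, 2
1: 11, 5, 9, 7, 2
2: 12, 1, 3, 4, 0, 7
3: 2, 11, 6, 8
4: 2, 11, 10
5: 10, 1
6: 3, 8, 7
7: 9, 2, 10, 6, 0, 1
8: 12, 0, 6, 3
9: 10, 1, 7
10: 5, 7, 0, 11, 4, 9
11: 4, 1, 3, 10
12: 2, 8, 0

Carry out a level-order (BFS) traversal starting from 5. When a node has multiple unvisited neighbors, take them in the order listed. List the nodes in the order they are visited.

Visit 5; enqueue 10, 1 → queue [10, 1]
Visit 10; enqueue 7, 0, 11, 4, 9 → queue [1, 7, 0, 11, 4, 9]
Visit 1; enqueue 2 → queue [7, 0, 11, 4, 9, 2]
Visit 7; enqueue 6 → queue [0, 11, 4, 9, 2, 6]
Visit 0; enqueue 8, 12 → queue [11, 4, 9, 2, 6, 8, 12]
Visit 11; enqueue 3 → queue [4, 9, 2, 6, 8, 12, 3]
Visit 4 → queue [9, 2, 6, 8, 12, 3]
Visit 9 → queue [2, 6, 8, 12, 3]
Visit 2 → queue [6, 8, 12, 3]
Visit 6 → queue [8, 12, 3]
Visit 8 → queue [12, 3]
Visit 12 → queue [3]
Visit 3 → queue []

5, 10, 1, 7, 0, 11, 4, 9, 2, 6, 8, 12, 3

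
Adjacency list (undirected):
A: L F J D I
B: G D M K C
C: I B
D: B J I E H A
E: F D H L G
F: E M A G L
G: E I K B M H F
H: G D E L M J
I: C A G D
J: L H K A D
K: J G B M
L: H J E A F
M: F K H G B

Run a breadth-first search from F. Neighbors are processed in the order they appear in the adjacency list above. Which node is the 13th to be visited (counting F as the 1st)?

C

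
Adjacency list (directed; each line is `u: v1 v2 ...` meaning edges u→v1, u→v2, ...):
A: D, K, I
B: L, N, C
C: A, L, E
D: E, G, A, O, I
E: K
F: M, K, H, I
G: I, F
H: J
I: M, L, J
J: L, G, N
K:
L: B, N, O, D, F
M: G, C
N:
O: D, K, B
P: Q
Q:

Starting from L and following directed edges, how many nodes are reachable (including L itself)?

BFS from L visits: L, B, D, F, N, O, C, A, E, G, I, H, K, M, J
Reachable nodes: 15 of 17 total.

15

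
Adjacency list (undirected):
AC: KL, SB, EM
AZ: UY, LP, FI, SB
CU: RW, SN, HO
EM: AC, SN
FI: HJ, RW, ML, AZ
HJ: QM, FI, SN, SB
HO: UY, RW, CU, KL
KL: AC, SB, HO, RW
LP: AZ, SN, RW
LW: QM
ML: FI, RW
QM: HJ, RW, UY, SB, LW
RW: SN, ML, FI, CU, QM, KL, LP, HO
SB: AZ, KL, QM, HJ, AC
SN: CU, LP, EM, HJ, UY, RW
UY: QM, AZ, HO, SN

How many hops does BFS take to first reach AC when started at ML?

3

Level 0: ML
Level 1: FI, RW
Level 2: AZ, CU, HJ, HO, KL, LP, QM, SN
Level 3: AC, EM, LW, SB, UY
AC first appears at level 3.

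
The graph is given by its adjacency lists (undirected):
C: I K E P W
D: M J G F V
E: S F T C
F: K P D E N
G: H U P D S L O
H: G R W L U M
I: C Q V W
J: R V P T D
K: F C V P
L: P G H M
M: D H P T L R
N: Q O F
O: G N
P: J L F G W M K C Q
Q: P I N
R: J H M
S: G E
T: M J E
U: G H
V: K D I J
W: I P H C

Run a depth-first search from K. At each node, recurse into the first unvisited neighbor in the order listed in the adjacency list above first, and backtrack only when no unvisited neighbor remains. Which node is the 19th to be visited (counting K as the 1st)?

V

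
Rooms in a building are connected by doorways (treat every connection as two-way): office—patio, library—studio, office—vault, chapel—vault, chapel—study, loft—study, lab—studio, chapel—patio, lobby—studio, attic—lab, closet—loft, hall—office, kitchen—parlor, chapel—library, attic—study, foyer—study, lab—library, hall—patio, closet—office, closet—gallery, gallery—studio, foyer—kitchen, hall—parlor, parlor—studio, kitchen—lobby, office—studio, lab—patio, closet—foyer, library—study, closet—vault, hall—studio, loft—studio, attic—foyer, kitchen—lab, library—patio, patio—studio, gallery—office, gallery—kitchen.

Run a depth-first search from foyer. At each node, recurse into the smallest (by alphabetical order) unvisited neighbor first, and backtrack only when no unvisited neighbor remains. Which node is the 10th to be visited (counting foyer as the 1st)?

Visit foyer
foyer → attic
attic → lab
lab → kitchen
kitchen → gallery
gallery → closet
closet → loft
loft → studio
studio → hall
hall → office
office → patio
patio → chapel
chapel → library
library → study
chapel → vault
hall → parlor
studio → lobby

Visit order: foyer, attic, lab, kitchen, gallery, closet, loft, studio, hall, office, patio, chapel, library, study, vault, parlor, lobby

office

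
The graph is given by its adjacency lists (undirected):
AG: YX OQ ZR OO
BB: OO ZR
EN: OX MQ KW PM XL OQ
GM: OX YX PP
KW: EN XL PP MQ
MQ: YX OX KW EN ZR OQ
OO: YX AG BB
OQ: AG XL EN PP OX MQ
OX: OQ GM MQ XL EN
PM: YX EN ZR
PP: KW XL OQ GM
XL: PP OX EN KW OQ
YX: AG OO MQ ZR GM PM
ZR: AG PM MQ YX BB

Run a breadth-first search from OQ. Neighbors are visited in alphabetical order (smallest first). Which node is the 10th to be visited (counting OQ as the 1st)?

ZR

Visit OQ; enqueue AG, EN, MQ, OX, PP, XL → queue [AG, EN, MQ, OX, PP, XL]
Visit AG; enqueue OO, YX, ZR → queue [EN, MQ, OX, PP, XL, OO, YX, ZR]
Visit EN; enqueue KW, PM → queue [MQ, OX, PP, XL, OO, YX, ZR, KW, PM]
Visit MQ → queue [OX, PP, XL, OO, YX, ZR, KW, PM]
Visit OX; enqueue GM → queue [PP, XL, OO, YX, ZR, KW, PM, GM]
Visit PP → queue [XL, OO, YX, ZR, KW, PM, GM]
Visit XL → queue [OO, YX, ZR, KW, PM, GM]
Visit OO; enqueue BB → queue [YX, ZR, KW, PM, GM, BB]
Visit YX → queue [ZR, KW, PM, GM, BB]
Visit ZR → queue [KW, PM, GM, BB]
Visit KW → queue [PM, GM, BB]
Visit PM → queue [GM, BB]
Visit GM → queue [BB]
Visit BB → queue []

Visit order: OQ, AG, EN, MQ, OX, PP, XL, OO, YX, ZR, KW, PM, GM, BB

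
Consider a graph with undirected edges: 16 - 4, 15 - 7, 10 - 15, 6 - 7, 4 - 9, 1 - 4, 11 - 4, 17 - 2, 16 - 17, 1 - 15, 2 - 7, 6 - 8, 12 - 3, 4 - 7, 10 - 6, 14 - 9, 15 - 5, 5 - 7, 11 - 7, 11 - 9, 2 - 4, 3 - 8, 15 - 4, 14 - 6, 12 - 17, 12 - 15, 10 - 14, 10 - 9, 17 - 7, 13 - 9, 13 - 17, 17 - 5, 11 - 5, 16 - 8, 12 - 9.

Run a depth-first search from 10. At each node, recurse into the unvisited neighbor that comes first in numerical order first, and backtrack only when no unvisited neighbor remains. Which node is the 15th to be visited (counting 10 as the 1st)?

17

Visit 10
10 → 6
6 → 7
7 → 2
2 → 4
4 → 1
1 → 15
15 → 5
5 → 11
11 → 9
9 → 12
12 → 3
3 → 8
8 → 16
16 → 17
17 → 13
9 → 14

Visit order: 10, 6, 7, 2, 4, 1, 15, 5, 11, 9, 12, 3, 8, 16, 17, 13, 14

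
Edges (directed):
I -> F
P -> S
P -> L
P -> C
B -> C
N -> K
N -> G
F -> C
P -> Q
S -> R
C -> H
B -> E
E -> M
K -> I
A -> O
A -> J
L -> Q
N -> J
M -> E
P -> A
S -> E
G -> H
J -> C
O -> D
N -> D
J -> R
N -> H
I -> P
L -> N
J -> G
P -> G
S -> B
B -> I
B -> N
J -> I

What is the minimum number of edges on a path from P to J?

Level 0: P
Level 1: A, C, G, L, Q, S
Level 2: B, E, H, J, N, O, R
Level 3: D, I, K, M
Level 4: F
J first appears at level 2.

2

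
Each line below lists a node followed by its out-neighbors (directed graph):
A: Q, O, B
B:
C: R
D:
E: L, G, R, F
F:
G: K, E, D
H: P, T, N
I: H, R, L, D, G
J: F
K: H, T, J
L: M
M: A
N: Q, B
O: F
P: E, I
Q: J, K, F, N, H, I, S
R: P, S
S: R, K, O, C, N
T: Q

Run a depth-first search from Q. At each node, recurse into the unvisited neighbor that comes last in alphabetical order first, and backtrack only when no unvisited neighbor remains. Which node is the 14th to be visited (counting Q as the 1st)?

Visit Q
Q → S
S → R
R → P
P → I
I → L
L → M
M → A
A → O
O → F
A → B
I → H
H → T
H → N
I → G
G → K
K → J
G → E
G → D
S → C

Visit order: Q, S, R, P, I, L, M, A, O, F, B, H, T, N, G, K, J, E, D, C

N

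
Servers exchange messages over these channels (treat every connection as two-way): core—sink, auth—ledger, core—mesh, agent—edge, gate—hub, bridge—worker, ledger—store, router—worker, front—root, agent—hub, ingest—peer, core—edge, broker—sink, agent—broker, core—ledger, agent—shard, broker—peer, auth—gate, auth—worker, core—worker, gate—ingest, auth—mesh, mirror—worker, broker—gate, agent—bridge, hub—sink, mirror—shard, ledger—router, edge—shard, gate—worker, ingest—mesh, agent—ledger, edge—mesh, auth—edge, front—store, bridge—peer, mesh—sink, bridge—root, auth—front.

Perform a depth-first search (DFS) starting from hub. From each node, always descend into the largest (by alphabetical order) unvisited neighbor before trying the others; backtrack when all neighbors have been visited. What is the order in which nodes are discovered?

Visit hub
hub → sink
sink → mesh
mesh → ingest
ingest → peer
peer → broker
broker → gate
gate → worker
worker → router
router → ledger
ledger → store
store → front
front → root
root → bridge
bridge → agent
agent → shard
shard → mirror
shard → edge
edge → core
edge → auth

hub, sink, mesh, ingest, peer, broker, gate, worker, router, ledger, store, front, root, bridge, agent, shard, mirror, edge, core, auth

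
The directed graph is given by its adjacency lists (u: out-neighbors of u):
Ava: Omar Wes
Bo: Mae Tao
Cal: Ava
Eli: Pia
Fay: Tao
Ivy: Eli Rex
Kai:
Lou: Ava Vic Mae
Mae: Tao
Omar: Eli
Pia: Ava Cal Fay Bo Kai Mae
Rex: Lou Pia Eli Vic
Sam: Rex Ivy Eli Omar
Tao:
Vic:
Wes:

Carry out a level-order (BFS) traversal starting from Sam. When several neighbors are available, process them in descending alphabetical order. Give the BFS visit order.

Visit Sam; enqueue Rex, Omar, Ivy, Eli → queue [Rex, Omar, Ivy, Eli]
Visit Rex; enqueue Vic, Pia, Lou → queue [Omar, Ivy, Eli, Vic, Pia, Lou]
Visit Omar → queue [Ivy, Eli, Vic, Pia, Lou]
Visit Ivy → queue [Eli, Vic, Pia, Lou]
Visit Eli → queue [Vic, Pia, Lou]
Visit Vic → queue [Pia, Lou]
Visit Pia; enqueue Mae, Kai, Fay, Cal, Bo, Ava → queue [Lou, Mae, Kai, Fay, Cal, Bo, Ava]
Visit Lou → queue [Mae, Kai, Fay, Cal, Bo, Ava]
Visit Mae; enqueue Tao → queue [Kai, Fay, Cal, Bo, Ava, Tao]
Visit Kai → queue [Fay, Cal, Bo, Ava, Tao]
Visit Fay → queue [Cal, Bo, Ava, Tao]
Visit Cal → queue [Bo, Ava, Tao]
Visit Bo → queue [Ava, Tao]
Visit Ava; enqueue Wes → queue [Tao, Wes]
Visit Tao → queue [Wes]
Visit Wes → queue []

Sam, Rex, Omar, Ivy, Eli, Vic, Pia, Lou, Mae, Kai, Fay, Cal, Bo, Ava, Tao, Wes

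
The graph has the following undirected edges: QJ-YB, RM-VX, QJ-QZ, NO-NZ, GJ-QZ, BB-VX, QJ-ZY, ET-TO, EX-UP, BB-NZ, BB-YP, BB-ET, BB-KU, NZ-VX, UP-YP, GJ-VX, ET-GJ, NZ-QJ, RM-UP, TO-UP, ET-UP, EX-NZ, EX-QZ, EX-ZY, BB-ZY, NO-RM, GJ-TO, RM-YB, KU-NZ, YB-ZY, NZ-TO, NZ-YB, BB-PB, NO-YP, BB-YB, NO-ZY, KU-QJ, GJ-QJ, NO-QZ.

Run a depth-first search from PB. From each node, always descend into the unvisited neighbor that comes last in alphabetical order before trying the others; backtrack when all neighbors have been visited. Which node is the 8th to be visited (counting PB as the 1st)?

TO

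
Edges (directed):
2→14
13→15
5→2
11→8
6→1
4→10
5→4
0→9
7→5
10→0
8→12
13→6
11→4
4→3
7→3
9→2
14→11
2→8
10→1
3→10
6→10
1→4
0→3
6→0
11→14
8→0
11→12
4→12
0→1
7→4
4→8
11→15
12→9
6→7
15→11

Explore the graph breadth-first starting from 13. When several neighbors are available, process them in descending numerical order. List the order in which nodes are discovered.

13 15 6 11 10 7 1 0 14 12 8 4 5 3 9 2

Visit 13; enqueue 15, 6 → queue [15, 6]
Visit 15; enqueue 11 → queue [6, 11]
Visit 6; enqueue 10, 7, 1, 0 → queue [11, 10, 7, 1, 0]
Visit 11; enqueue 14, 12, 8, 4 → queue [10, 7, 1, 0, 14, 12, 8, 4]
Visit 10 → queue [7, 1, 0, 14, 12, 8, 4]
Visit 7; enqueue 5, 3 → queue [1, 0, 14, 12, 8, 4, 5, 3]
Visit 1 → queue [0, 14, 12, 8, 4, 5, 3]
Visit 0; enqueue 9 → queue [14, 12, 8, 4, 5, 3, 9]
Visit 14 → queue [12, 8, 4, 5, 3, 9]
Visit 12 → queue [8, 4, 5, 3, 9]
Visit 8 → queue [4, 5, 3, 9]
Visit 4 → queue [5, 3, 9]
Visit 5; enqueue 2 → queue [3, 9, 2]
Visit 3 → queue [9, 2]
Visit 9 → queue [2]
Visit 2 → queue []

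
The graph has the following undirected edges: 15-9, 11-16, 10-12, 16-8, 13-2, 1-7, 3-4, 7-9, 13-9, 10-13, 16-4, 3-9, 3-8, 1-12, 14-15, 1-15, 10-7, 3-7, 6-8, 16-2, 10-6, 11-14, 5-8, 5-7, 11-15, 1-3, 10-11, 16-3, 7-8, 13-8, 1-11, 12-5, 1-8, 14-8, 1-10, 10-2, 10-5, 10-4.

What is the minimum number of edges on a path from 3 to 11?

2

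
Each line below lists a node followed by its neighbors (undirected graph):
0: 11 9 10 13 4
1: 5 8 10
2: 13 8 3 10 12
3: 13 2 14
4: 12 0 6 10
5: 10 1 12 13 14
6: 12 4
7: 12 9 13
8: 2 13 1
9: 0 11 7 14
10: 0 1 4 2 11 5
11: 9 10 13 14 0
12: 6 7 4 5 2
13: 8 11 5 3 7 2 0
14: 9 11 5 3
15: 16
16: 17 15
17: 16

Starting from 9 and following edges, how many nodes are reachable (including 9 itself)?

BFS from 9 visits: 9, 0, 11, 7, 14, 10, 13, 4, 12, 5, 3, 1, 2, 8, 6
Reachable nodes: 15 of 18 total.

15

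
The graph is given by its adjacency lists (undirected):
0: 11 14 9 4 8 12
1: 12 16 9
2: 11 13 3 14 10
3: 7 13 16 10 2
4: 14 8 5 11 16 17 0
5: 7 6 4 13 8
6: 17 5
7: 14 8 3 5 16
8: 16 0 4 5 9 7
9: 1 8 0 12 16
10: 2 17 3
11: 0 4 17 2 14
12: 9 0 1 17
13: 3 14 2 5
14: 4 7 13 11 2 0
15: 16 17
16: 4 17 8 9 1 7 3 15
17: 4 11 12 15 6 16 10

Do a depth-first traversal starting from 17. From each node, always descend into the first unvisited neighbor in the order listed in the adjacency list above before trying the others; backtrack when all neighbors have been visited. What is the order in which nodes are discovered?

Visit 17
17 → 4
4 → 14
14 → 7
7 → 8
8 → 16
16 → 9
9 → 1
1 → 12
12 → 0
0 → 11
11 → 2
2 → 13
13 → 3
3 → 10
13 → 5
5 → 6
16 → 15

17, 4, 14, 7, 8, 16, 9, 1, 12, 0, 11, 2, 13, 3, 10, 5, 6, 15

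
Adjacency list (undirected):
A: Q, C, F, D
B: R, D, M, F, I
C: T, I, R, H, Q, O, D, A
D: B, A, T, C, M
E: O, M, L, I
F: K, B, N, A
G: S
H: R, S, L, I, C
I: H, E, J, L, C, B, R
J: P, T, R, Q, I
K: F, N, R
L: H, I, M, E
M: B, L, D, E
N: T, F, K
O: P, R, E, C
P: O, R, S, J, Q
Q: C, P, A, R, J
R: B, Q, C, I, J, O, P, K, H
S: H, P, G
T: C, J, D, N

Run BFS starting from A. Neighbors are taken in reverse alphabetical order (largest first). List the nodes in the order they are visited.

Visit A; enqueue Q, F, D, C → queue [Q, F, D, C]
Visit Q; enqueue R, P, J → queue [F, D, C, R, P, J]
Visit F; enqueue N, K, B → queue [D, C, R, P, J, N, K, B]
Visit D; enqueue T, M → queue [C, R, P, J, N, K, B, T, M]
Visit C; enqueue O, I, H → queue [R, P, J, N, K, B, T, M, O, I, H]
Visit R → queue [P, J, N, K, B, T, M, O, I, H]
Visit P; enqueue S → queue [J, N, K, B, T, M, O, I, H, S]
Visit J → queue [N, K, B, T, M, O, I, H, S]
Visit N → queue [K, B, T, M, O, I, H, S]
Visit K → queue [B, T, M, O, I, H, S]
Visit B → queue [T, M, O, I, H, S]
Visit T → queue [M, O, I, H, S]
Visit M; enqueue L, E → queue [O, I, H, S, L, E]
Visit O → queue [I, H, S, L, E]
Visit I → queue [H, S, L, E]
Visit H → queue [S, L, E]
Visit S; enqueue G → queue [L, E, G]
Visit L → queue [E, G]
Visit E → queue [G]
Visit G → queue []

A -> Q -> F -> D -> C -> R -> P -> J -> N -> K -> B -> T -> M -> O -> I -> H -> S -> L -> E -> G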